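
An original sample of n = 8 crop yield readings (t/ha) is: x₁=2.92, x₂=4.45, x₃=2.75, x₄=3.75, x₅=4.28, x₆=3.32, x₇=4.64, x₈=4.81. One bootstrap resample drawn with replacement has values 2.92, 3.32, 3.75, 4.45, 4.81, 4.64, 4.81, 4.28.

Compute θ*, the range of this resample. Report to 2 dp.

θ* = 1.89

Range = 4.81 − 2.92 = 1.89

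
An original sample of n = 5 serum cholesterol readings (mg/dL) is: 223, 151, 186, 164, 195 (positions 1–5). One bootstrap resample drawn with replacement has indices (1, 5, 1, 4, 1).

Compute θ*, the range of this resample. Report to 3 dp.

θ* = 59.000

Resample values: 223, 195, 223, 164, 223.
Range = 223 − 164 = 59.000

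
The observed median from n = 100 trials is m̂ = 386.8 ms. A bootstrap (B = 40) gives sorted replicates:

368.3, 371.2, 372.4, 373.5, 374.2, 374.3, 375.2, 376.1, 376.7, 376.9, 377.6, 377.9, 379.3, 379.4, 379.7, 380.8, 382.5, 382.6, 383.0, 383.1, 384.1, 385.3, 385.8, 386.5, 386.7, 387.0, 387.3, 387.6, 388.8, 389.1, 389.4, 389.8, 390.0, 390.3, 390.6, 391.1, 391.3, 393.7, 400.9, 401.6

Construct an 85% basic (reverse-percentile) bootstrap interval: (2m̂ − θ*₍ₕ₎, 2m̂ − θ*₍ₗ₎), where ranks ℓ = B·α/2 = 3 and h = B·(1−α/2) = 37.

Percentile endpoints at ranks 3 and 37: θ*₍3₎ = 372.4, θ*₍37₎ = 391.3.
Basic interval reflects these around m̂:
  lower = 2 × 386.8 − 391.3 = 382.3
  upper = 2 × 386.8 − 372.4 = 401.2

(382.3, 401.2)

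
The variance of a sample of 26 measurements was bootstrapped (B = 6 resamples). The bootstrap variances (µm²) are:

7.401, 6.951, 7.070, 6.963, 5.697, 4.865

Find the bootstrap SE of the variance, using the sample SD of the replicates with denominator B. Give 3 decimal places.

SE* = 0.901

Bootstrap SE is the standard deviation of the 6 replicate variances.
Mean of replicates: (7.401 + 6.951 + 7.070 + 6.963 + 5.697 + 4.865) / 6 = 38.9470 / 6 = 6.4912
Sum of squared deviations: (+0.9098)² + (+0.4598)² + (+0.5788)² + (+0.4718)² + (−0.7942)² + (−1.6262)² = 4.8720
Variance = 4.8720 / 6 = 0.8120
SE* = √0.8120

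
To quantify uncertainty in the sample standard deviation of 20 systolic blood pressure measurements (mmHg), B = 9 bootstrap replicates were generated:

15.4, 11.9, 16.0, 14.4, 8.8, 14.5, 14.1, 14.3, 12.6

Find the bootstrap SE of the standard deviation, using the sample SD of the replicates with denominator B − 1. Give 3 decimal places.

Bootstrap SE is the standard deviation of the 9 replicate standard deviations.
Mean of replicates: (15.4 + 11.9 + 16.0 + 14.4 + 8.8 + 14.5 + 14.1 + 14.3 + 12.6) / 9 = 122.0000 / 9 = 13.5556
Sum of squared deviations: (+1.8444)² + (−1.6556)² + (+2.4444)² + (+0.8444)² + (−4.7556)² + (+0.9444)² + (+0.5444)² + (+0.7444)² + (−0.9556)² = 38.1022
Variance = 38.1022 / 8 = 4.7628
SE* = √4.7628

SE* = 2.182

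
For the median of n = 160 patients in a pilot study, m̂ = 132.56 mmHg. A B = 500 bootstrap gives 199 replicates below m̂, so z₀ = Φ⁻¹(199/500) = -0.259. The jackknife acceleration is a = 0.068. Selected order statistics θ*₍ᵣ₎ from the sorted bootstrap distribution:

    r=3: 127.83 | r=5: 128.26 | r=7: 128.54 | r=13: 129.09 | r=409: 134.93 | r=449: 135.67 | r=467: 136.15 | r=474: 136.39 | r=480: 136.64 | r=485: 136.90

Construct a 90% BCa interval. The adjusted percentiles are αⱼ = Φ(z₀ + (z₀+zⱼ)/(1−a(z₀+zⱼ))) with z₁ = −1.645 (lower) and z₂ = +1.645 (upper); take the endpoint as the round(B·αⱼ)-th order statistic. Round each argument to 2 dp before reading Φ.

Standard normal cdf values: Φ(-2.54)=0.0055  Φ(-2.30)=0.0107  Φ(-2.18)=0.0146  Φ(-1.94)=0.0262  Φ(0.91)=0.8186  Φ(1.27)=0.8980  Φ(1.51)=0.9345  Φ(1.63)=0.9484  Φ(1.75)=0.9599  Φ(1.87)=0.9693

Lower: z₀ + z₁ = -0.259 + (-1.645) = -1.904; 1 − a(z₀+z₁) = 1 − (0.068)(-1.904) = 1.1295; argument = -0.259 + (-1.904)/1.1295 = -1.9447 → -1.94.
α₁ = Φ(-1.94) = 0.0262; rank = round(500 × 0.0262) = 13; θ*₍13₎ = 129.09.
Upper: z₀ + z₂ = 1.386; 1 − a(z₀+z₂) = 0.9058; argument = 1.2712 → 1.27; α₂ = 0.8980; rank = 449; θ*₍449₎ = 135.67.

(129.09, 135.67)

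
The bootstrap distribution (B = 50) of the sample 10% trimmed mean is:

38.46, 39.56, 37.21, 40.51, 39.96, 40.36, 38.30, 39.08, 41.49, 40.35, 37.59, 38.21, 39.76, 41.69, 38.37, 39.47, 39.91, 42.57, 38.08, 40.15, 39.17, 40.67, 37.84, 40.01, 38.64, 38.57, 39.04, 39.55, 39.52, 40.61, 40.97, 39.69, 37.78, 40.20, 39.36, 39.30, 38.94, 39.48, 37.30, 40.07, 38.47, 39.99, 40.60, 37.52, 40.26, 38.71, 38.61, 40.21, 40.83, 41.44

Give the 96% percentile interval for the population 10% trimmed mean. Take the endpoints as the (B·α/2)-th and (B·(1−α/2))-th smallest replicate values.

Sorted replicates: 37.21, 37.30, 37.52, 37.59, 37.78, 37.84, 38.08, 38.21, 38.30, 38.37, 38.46, 38.47, 38.57, 38.61, 38.64, 38.71, 38.94, 39.04, 39.08, 39.17, 39.30, 39.36, 39.47, 39.48, 39.52, 39.55, 39.56, 39.69, 39.76, 39.91, 39.96, 39.99, 40.01, 40.07, 40.15, 40.20, 40.21, 40.26, 40.35, 40.36, 40.51, 40.60, 40.61, 40.67, 40.83, 40.97, 41.44, 41.49, 41.69, 42.57
α = 0.04; lower rank = 50 × 0.020 = 1; upper rank = 50 × 0.980 = 49.
The 1st smallest replicate is 37.21; the 49th is 41.69.

(37.21, 41.69)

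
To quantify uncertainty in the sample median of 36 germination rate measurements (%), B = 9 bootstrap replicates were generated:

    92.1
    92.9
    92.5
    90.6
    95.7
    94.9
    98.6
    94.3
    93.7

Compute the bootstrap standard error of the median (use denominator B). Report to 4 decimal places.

SE* = 2.2014

Bootstrap SE is the standard deviation of the 9 replicate medians.
Mean of replicates: (92.1 + 92.9 + 92.5 + 90.6 + 95.7 + 94.9 + 98.6 + 94.3 + 93.7) / 9 = 845.30000 / 9 = 93.92222
Sum of squared deviations: (−1.82222)² + (−1.02222)² + (−1.42222)² + (−3.32222)² + (+1.77778)² + (+0.97778)² + (+4.67778)² + (+0.37778)² + (−0.22222)² = 43.61556
Variance = 43.61556 / 9 = 4.84617
SE* = √4.84617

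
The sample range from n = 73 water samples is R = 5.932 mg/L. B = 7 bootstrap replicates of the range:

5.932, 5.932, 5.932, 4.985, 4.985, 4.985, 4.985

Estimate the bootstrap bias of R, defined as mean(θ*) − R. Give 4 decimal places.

bias = −0.5411

mean(θ*) = (5.932 + 5.932 + 5.932 + 4.985 + 4.985 + 4.985 + 4.985) / 7 = 5.39086
bias = 5.39086 − 5.932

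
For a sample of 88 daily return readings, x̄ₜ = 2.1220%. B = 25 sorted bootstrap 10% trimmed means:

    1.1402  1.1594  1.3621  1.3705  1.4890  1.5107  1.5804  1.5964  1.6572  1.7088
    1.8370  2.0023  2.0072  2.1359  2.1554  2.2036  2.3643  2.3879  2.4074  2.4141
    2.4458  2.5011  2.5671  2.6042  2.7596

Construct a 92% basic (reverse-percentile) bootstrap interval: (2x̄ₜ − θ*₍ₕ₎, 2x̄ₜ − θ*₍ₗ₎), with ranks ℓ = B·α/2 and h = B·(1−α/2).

Percentile endpoints at ranks 1 and 24: θ*₍1₎ = 1.1402, θ*₍24₎ = 2.6042.
Basic interval reflects these around x̄ₜ:
  lower = 2 × 2.1220 − 2.6042 = 1.6398
  upper = 2 × 2.1220 − 1.1402 = 3.1038

(1.6398, 3.1038)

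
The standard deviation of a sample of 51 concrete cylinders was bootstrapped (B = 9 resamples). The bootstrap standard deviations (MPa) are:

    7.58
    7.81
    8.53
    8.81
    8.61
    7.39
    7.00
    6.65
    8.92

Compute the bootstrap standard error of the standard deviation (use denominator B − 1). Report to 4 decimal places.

Bootstrap SE is the standard deviation of the 9 replicate standard deviations.
Mean of replicates: (7.58 + 7.81 + 8.53 + 8.81 + 8.61 + 7.39 + 7.00 + 6.65 + 8.92) / 9 = 71.30000 / 9 = 7.92222
Sum of squared deviations: (−0.34222)² + (−0.11222)² + (+0.60778)² + (+0.88778)² + (+0.68778)² + (−0.53222)² + (−0.92222)² + (−1.27222)² + (+0.99778)² = 5.50816
Variance = 5.50816 / 8 = 0.68852
SE* = √0.68852

SE* = 0.8298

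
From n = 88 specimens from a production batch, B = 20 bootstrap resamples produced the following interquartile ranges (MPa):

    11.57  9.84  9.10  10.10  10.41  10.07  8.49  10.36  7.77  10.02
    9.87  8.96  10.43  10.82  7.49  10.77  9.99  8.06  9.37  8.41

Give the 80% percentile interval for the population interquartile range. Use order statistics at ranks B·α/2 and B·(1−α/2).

Sorted replicates: 7.49, 7.77, 8.06, 8.41, 8.49, 8.96, 9.10, 9.37, 9.84, 9.87, 9.99, 10.02, 10.07, 10.10, 10.36, 10.41, 10.43, 10.77, 10.82, 11.57
α = 0.20; lower rank = 20 × 0.100 = 2; upper rank = 20 × 0.900 = 18.
The 2nd smallest replicate is 7.77; the 18th is 10.77.

(7.77, 10.77)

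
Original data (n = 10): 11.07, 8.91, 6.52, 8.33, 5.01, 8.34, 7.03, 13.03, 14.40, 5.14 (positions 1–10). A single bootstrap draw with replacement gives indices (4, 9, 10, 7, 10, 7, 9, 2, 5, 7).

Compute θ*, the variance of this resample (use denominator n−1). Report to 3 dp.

Resample values: 8.33, 14.40, 5.14, 7.03, 5.14, 7.03, 14.40, 8.91, 5.01, 7.03.
Mean = 8.2420; sum of squared deviations = 110.3934
s² = 110.3934 / 9 = 12.2659

θ* = 12.266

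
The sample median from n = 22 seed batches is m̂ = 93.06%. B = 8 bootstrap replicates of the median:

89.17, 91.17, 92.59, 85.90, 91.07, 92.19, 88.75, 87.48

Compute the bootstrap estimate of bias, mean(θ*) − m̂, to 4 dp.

mean(θ*) = (89.17 + 91.17 + 92.59 + 85.90 + 91.07 + 92.19 + 88.75 + 87.48) / 8 = 89.79000
bias = 89.79000 − 93.06

bias = −3.2700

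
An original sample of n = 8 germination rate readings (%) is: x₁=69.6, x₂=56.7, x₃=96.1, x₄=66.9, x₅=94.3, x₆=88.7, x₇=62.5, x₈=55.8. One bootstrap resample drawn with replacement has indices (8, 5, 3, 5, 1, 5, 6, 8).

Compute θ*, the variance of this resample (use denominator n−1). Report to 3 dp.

θ* = 316.844

Resample values: 55.8, 94.3, 96.1, 94.3, 69.6, 94.3, 88.7, 55.8.
Mean = 81.1125; sum of squared deviations = 2217.9088
s² = 2217.9088 / 7 = 316.8441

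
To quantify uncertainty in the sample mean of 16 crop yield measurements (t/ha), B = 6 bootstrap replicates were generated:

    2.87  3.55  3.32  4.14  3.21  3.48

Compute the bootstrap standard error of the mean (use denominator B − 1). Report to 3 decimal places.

Bootstrap SE is the standard deviation of the 6 replicate means.
Mean of replicates: (2.87 + 3.55 + 3.32 + 4.14 + 3.21 + 3.48) / 6 = 20.5700 / 6 = 3.4283
Sum of squared deviations: (−0.5583)² + (+0.1217)² + (−0.1083)² + (+0.7117)² + (−0.2183)² + (+0.0517)² = 0.8951
Variance = 0.8951 / 5 = 0.1790
SE* = √0.1790

SE* = 0.423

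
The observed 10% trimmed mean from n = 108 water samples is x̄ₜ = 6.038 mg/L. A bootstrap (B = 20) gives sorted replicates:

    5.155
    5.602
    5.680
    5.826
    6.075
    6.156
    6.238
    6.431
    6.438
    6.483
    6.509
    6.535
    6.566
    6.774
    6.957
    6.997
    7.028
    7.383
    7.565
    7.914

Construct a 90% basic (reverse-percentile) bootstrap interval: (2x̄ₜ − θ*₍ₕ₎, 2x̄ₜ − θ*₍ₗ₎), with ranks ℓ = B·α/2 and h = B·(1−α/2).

(4.511, 6.921)

Percentile endpoints at ranks 1 and 19: θ*₍1₎ = 5.155, θ*₍19₎ = 7.565.
Basic interval reflects these around x̄ₜ:
  lower = 2 × 6.038 − 7.565 = 4.511
  upper = 2 × 6.038 − 5.155 = 6.921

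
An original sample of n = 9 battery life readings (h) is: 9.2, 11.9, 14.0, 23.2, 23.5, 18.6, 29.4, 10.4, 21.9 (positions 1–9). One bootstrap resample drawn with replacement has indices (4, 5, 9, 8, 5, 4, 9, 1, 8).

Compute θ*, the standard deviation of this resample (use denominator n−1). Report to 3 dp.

Resample values: 23.2, 23.5, 21.9, 10.4, 23.5, 23.2, 21.9, 9.2, 10.4.
Mean = 18.5778; sum of squared deviations = 334.9556
s² = 334.9556 / 8 = 41.8694
s = √41.8694 = 6.471

θ* = 6.471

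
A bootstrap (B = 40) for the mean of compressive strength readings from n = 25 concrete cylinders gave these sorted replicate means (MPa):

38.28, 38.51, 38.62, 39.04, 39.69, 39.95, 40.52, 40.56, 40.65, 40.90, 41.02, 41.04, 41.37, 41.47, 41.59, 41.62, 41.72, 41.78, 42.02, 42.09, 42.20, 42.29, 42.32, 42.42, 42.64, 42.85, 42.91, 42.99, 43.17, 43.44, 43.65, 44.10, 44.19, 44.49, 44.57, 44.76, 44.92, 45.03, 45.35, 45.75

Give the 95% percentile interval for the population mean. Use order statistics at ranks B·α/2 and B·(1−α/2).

α = 0.05; lower rank = 40 × 0.025 = 1; upper rank = 40 × 0.975 = 39.
The 1st smallest replicate is 38.28; the 39th is 45.35.

(38.28, 45.35)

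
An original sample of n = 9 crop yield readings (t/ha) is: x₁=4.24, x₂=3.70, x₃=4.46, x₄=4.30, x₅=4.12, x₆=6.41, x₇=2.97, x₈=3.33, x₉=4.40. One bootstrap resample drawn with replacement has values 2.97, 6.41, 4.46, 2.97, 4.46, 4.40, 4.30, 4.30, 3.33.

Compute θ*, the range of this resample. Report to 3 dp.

Range = 6.41 − 2.97 = 3.440

θ* = 3.440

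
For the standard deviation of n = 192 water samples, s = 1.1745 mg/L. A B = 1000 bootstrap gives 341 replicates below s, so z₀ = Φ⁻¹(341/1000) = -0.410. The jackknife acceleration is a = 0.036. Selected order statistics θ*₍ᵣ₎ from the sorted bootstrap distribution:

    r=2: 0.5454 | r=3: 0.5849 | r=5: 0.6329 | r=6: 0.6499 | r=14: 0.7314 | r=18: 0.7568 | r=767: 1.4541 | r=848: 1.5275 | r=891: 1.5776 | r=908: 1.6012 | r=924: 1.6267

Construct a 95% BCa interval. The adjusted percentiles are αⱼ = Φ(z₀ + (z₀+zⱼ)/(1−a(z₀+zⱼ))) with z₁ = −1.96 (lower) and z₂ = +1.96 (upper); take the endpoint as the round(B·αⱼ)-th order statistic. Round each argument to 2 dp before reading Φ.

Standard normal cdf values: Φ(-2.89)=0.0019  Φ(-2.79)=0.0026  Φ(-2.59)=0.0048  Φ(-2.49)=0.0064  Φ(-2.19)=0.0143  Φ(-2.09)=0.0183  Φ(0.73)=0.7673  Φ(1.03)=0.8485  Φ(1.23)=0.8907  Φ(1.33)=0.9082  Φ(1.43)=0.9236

Lower: z₀ + z₁ = -0.410 + (-1.960) = -2.370; 1 − a(z₀+z₁) = 1 − (0.036)(-2.370) = 1.0853; argument = -0.410 + (-2.370)/1.0853 = -2.5937 → -2.59.
α₁ = Φ(-2.59) = 0.0048; rank = round(1000 × 0.0048) = 5; θ*₍5₎ = 0.6329.
Upper: z₀ + z₂ = 1.550; 1 − a(z₀+z₂) = 0.9442; argument = 1.2316 → 1.23; α₂ = 0.8907; rank = 891; θ*₍891₎ = 1.5776.

(0.6329, 1.5776)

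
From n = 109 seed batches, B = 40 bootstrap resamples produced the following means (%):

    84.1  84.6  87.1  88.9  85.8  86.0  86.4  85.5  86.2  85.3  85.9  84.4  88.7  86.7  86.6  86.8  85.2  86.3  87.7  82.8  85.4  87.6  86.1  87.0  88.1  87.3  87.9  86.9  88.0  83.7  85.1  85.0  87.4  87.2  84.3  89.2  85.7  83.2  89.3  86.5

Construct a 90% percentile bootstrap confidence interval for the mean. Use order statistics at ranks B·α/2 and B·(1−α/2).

(83.2, 88.9)

Sorted replicates: 82.8, 83.2, 83.7, 84.1, 84.3, 84.4, 84.6, 85.0, 85.1, 85.2, 85.3, 85.4, 85.5, 85.7, 85.8, 85.9, 86.0, 86.1, 86.2, 86.3, 86.4, 86.5, 86.6, 86.7, 86.8, 86.9, 87.0, 87.1, 87.2, 87.3, 87.4, 87.6, 87.7, 87.9, 88.0, 88.1, 88.7, 88.9, 89.2, 89.3
α = 0.10; lower rank = 40 × 0.050 = 2; upper rank = 40 × 0.950 = 38.
The 2nd smallest replicate is 83.2; the 38th is 88.9.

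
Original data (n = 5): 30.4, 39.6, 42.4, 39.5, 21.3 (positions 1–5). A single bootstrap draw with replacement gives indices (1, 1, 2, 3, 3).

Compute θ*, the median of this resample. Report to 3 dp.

Resample values: 30.4, 30.4, 39.6, 42.4, 42.4.
Sorted: 30.4, 30.4, 39.6, 42.4, 42.4
Median = middle value = 39.600

θ* = 39.600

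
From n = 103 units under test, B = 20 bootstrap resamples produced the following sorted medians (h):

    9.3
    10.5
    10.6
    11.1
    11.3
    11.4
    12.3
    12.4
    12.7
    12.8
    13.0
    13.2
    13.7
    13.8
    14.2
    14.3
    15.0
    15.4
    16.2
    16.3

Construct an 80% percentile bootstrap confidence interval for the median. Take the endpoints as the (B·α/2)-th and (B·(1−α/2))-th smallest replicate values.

(10.5, 15.4)

α = 0.20; lower rank = 20 × 0.100 = 2; upper rank = 20 × 0.900 = 18.
The 2nd smallest replicate is 10.5; the 18th is 15.4.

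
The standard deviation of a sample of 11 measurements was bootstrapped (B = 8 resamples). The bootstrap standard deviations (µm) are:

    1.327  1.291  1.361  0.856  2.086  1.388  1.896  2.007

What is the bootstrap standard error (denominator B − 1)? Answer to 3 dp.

SE* = 0.426

Bootstrap SE is the standard deviation of the 8 replicate standard deviations.
Mean of replicates: (1.327 + 1.291 + 1.361 + 0.856 + 2.086 + 1.388 + 1.896 + 2.007) / 8 = 12.2120 / 8 = 1.5265
Sum of squared deviations: (−0.1995)² + (−0.2355)² + (−0.1655)² + (−0.6705)² + (+0.5595)² + (−0.1385)² + (+0.3695)² + (+0.4805)² = 1.2719
Variance = 1.2719 / 7 = 0.1817
SE* = √0.1817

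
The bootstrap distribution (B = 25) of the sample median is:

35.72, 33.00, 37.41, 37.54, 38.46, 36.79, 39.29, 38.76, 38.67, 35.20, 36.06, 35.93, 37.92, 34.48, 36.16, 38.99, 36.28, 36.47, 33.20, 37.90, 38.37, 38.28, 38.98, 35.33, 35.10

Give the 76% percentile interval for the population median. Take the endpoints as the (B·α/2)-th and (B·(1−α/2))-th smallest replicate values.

(34.48, 38.76)

Sorted replicates: 33.00, 33.20, 34.48, 35.10, 35.20, 35.33, 35.72, 35.93, 36.06, 36.16, 36.28, 36.47, 36.79, 37.41, 37.54, 37.90, 37.92, 38.28, 38.37, 38.46, 38.67, 38.76, 38.98, 38.99, 39.29
α = 0.24; lower rank = 25 × 0.120 = 3; upper rank = 25 × 0.880 = 22.
The 3rd smallest replicate is 34.48; the 22nd is 38.76.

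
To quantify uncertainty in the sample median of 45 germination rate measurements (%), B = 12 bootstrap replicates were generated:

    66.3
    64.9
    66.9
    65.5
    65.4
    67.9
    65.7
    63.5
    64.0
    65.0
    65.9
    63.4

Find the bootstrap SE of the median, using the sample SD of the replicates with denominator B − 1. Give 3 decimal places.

Bootstrap SE is the standard deviation of the 12 replicate medians.
Mean of replicates: (66.3 + 64.9 + 66.9 + 65.5 + 65.4 + 67.9 + 65.7 + 63.5 + 64.0 + 65.0 + 65.9 + 63.4) / 12 = 784.4000 / 12 = 65.3667
Sum of squared deviations: (+0.9333)² + (−0.4667)² + (+1.5333)² + (+0.1333)² + (+0.0333)² + (+2.5333)² + (+0.3333)² + (−1.8667)² + (−1.3667)² + (−0.3667)² + (+0.5333)² + (−1.9667)² = 19.6267
Variance = 19.6267 / 11 = 1.7842
SE* = √1.7842

SE* = 1.336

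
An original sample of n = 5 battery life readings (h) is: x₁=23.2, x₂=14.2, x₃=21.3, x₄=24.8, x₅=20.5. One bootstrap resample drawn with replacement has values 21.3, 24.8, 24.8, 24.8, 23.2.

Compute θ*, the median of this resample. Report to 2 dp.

θ* = 24.80

Sorted: 21.3, 23.2, 24.8, 24.8, 24.8
Median = middle value = 24.80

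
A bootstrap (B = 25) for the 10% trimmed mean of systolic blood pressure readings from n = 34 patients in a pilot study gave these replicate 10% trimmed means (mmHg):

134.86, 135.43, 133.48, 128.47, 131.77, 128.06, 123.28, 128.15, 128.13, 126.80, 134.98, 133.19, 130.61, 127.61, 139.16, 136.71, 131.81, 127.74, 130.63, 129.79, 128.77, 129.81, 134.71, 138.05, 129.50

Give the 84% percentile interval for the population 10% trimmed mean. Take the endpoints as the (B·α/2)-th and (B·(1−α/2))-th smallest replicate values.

Sorted replicates: 123.28, 126.80, 127.61, 127.74, 128.06, 128.13, 128.15, 128.47, 128.77, 129.50, 129.79, 129.81, 130.61, 130.63, 131.77, 131.81, 133.19, 133.48, 134.71, 134.86, 134.98, 135.43, 136.71, 138.05, 139.16
α = 0.16; lower rank = 25 × 0.080 = 2; upper rank = 25 × 0.920 = 23.
The 2nd smallest replicate is 126.80; the 23rd is 136.71.

(126.80, 136.71)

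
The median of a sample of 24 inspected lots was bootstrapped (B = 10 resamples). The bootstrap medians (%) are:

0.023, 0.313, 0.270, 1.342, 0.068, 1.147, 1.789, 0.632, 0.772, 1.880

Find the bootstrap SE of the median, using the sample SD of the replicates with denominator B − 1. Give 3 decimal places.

SE* = 0.686

Bootstrap SE is the standard deviation of the 10 replicate medians.
Mean of replicates: (0.023 + 0.313 + 0.270 + 1.342 + 0.068 + 1.147 + 1.789 + 0.632 + 0.772 + 1.880) / 10 = 8.2360 / 10 = 0.8236
Sum of squared deviations: (−0.8006)² + (−0.5106)² + (−0.5536)² + (+0.5184)² + (−0.7556)² + (+0.3234)² + (+0.9654)² + (−0.1916)² + (−0.0516)² + (+1.0564)² = 4.2398
Variance = 4.2398 / 9 = 0.4711
SE* = √0.4711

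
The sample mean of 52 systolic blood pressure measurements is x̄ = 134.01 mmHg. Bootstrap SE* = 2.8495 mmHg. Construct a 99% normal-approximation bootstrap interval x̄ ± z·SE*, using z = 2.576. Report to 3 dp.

Margin = 2.576 × 2.8495 = 7.3403
Interval: 134.01 ± 7.3403

(126.670, 141.350)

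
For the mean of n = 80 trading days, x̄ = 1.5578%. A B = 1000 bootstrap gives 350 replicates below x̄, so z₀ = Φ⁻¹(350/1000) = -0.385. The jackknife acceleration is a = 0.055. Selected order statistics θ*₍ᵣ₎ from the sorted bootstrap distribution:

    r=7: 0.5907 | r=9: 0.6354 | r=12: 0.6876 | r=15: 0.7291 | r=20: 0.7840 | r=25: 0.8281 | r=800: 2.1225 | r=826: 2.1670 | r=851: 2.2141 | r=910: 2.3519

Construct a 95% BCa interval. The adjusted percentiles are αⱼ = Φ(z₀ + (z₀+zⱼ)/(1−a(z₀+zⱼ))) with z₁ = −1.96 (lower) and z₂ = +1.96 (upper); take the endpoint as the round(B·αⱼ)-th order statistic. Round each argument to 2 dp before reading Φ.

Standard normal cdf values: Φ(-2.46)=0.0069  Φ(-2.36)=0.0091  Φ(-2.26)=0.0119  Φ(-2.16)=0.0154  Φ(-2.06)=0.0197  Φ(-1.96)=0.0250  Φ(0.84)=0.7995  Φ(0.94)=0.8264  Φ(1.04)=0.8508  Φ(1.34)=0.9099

(0.5907, 2.3519)

Lower: z₀ + z₁ = -0.385 + (-1.960) = -2.345; 1 − a(z₀+z₁) = 1 − (0.055)(-2.345) = 1.1290; argument = -0.385 + (-2.345)/1.1290 = -2.4621 → -2.46.
α₁ = Φ(-2.46) = 0.0069; rank = round(1000 × 0.0069) = 7; θ*₍7₎ = 0.5907.
Upper: z₀ + z₂ = 1.575; 1 − a(z₀+z₂) = 0.9134; argument = 1.3394 → 1.34; α₂ = 0.9099; rank = 910; θ*₍910₎ = 2.3519.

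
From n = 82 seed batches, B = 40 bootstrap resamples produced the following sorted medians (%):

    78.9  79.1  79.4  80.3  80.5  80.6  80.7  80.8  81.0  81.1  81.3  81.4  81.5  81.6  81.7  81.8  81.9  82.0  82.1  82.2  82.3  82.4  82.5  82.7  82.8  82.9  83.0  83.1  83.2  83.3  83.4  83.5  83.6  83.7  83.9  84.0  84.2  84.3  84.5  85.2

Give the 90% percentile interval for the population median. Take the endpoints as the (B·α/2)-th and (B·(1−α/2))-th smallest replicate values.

(79.1, 84.3)

α = 0.10; lower rank = 40 × 0.050 = 2; upper rank = 40 × 0.950 = 38.
The 2nd smallest replicate is 79.1; the 38th is 84.3.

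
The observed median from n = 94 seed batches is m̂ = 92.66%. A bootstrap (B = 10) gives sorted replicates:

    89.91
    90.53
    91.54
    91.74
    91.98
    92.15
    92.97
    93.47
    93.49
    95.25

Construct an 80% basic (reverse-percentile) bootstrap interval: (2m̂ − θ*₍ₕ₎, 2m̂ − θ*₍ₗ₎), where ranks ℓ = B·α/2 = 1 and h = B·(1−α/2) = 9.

(91.83, 95.41)

Percentile endpoints at ranks 1 and 9: θ*₍1₎ = 89.91, θ*₍9₎ = 93.49.
Basic interval reflects these around m̂:
  lower = 2 × 92.66 − 93.49 = 91.83
  upper = 2 × 92.66 − 89.91 = 95.41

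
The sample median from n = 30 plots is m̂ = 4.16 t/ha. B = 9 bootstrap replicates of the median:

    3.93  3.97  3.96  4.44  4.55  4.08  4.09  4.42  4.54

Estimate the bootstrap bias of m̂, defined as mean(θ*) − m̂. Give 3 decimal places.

mean(θ*) = (3.93 + 3.97 + 3.96 + 4.44 + 4.55 + 4.08 + 4.09 + 4.42 + 4.54) / 9 = 4.2200
bias = 4.2200 − 4.16

bias = +0.060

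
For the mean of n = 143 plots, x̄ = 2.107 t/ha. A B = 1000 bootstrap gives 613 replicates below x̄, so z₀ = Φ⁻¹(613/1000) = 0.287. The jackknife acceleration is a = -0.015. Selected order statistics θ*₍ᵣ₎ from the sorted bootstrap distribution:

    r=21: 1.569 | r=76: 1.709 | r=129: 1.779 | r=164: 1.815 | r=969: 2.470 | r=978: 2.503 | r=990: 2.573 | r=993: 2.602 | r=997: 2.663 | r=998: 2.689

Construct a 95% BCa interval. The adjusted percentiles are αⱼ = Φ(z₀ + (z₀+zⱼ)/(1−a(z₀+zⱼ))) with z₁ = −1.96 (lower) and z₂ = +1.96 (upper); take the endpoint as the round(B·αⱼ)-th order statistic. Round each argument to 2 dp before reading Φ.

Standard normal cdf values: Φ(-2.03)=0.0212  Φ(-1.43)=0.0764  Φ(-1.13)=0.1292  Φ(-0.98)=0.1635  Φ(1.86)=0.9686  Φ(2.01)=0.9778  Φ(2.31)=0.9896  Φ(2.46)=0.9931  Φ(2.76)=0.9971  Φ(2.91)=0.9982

(1.709, 2.602)

Lower: z₀ + z₁ = 0.287 + (-1.960) = -1.673; 1 − a(z₀+z₁) = 1 − (-0.015)(-1.673) = 0.9749; argument = 0.287 + (-1.673)/0.9749 = -1.4291 → -1.43.
α₁ = Φ(-1.43) = 0.0764; rank = round(1000 × 0.0764) = 76; θ*₍76₎ = 1.709.
Upper: z₀ + z₂ = 2.247; 1 − a(z₀+z₂) = 1.0337; argument = 2.4607 → 2.46; α₂ = 0.9931; rank = 993; θ*₍993₎ = 2.602.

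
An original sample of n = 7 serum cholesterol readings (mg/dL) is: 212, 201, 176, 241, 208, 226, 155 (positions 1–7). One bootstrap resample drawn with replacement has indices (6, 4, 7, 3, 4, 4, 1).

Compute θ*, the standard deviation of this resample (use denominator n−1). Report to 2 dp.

θ* = 34.77

Resample values: 226, 241, 155, 176, 241, 241, 212.
Mean = 213.1429; sum of squared deviations = 7254.8571
s² = 7254.8571 / 6 = 1209.1429
s = √1209.1429 = 34.77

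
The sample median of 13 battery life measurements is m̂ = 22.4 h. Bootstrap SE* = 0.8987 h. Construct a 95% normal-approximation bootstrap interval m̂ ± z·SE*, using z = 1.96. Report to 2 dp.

Margin = 1.96 × 0.8987 = 1.761
Interval: 22.4 ± 1.761

(20.64, 24.16)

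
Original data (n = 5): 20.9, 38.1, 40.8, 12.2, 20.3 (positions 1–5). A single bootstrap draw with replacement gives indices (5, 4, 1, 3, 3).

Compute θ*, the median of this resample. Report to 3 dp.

θ* = 20.900

Resample values: 20.3, 12.2, 20.9, 40.8, 40.8.
Sorted: 12.2, 20.3, 20.9, 40.8, 40.8
Median = middle value = 20.900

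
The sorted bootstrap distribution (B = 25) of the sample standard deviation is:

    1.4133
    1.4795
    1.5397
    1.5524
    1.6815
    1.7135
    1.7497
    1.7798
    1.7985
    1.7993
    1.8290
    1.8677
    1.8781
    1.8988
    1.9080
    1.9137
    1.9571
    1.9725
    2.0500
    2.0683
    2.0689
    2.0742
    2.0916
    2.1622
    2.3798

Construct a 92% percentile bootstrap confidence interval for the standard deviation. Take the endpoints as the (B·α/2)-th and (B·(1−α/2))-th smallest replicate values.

α = 0.08; lower rank = 25 × 0.040 = 1; upper rank = 25 × 0.960 = 24.
The 1st smallest replicate is 1.4133; the 24th is 2.1622.

(1.4133, 2.1622)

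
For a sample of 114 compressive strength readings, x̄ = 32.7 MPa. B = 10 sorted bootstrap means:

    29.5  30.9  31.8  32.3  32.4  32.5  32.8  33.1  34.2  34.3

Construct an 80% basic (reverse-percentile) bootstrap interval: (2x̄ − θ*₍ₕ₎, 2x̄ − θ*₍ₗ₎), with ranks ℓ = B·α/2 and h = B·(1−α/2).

(31.2, 35.9)

Percentile endpoints at ranks 1 and 9: θ*₍1₎ = 29.5, θ*₍9₎ = 34.2.
Basic interval reflects these around x̄:
  lower = 2 × 32.7 − 34.2 = 31.2
  upper = 2 × 32.7 − 29.5 = 35.9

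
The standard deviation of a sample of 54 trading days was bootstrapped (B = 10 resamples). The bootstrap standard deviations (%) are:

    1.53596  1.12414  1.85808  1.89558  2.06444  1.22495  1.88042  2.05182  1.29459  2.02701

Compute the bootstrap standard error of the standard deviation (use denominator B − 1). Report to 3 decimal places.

Bootstrap SE is the standard deviation of the 10 replicate standard deviations.
Mean of replicates: (1.53596 + 1.12414 + 1.85808 + 1.89558 + 2.06444 + 1.22495 + 1.88042 + 2.05182 + 1.29459 + 2.02701) / 10 = 16.956990 / 10 = 1.695699
Sum of squared deviations: (−0.159739)² + (−0.571559)² + (+0.162381)² + (+0.199881)² + (+0.368741)² + (−0.470749)² + (+0.184721)² + (+0.356121)² + (−0.401109)² + (+0.331311)² = 1.207690
Variance = 1.207690 / 9 = 0.134188
SE* = √0.134188

SE* = 0.366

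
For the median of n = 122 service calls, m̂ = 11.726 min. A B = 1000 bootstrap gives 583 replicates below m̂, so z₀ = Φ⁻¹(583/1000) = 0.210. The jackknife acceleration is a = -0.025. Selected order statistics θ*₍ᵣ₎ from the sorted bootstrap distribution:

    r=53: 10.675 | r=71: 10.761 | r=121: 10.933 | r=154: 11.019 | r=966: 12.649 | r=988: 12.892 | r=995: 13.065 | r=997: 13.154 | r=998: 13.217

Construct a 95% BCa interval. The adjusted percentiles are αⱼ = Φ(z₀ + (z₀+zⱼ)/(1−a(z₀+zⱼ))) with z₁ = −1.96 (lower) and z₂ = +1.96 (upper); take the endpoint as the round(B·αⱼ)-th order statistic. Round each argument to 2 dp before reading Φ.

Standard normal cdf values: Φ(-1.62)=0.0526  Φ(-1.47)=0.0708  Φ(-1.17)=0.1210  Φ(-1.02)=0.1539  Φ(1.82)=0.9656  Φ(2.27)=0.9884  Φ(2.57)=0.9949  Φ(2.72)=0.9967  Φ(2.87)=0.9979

(10.675, 12.892)

Lower: z₀ + z₁ = 0.210 + (-1.960) = -1.750; 1 − a(z₀+z₁) = 1 − (-0.025)(-1.750) = 0.9563; argument = 0.210 + (-1.750)/0.9563 = -1.6201 → -1.62.
α₁ = Φ(-1.62) = 0.0526; rank = round(1000 × 0.0526) = 53; θ*₍53₎ = 10.675.
Upper: z₀ + z₂ = 2.170; 1 − a(z₀+z₂) = 1.0542; argument = 2.2683 → 2.27; α₂ = 0.9884; rank = 988; θ*₍988₎ = 12.892.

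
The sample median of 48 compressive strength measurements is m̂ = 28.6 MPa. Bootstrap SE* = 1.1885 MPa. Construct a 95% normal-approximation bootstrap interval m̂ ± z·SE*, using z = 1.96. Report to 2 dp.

Margin = 1.96 × 1.1885 = 2.329
Interval: 28.6 ± 2.329

(26.27, 30.93)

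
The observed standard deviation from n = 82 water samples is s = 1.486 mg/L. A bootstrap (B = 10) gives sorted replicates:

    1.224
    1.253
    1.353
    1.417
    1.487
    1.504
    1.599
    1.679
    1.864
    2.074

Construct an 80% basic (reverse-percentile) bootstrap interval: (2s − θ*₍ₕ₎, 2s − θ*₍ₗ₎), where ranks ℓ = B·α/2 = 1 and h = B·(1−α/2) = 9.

(1.108, 1.748)

Percentile endpoints at ranks 1 and 9: θ*₍1₎ = 1.224, θ*₍9₎ = 1.864.
Basic interval reflects these around s:
  lower = 2 × 1.486 − 1.864 = 1.108
  upper = 2 × 1.486 − 1.224 = 1.748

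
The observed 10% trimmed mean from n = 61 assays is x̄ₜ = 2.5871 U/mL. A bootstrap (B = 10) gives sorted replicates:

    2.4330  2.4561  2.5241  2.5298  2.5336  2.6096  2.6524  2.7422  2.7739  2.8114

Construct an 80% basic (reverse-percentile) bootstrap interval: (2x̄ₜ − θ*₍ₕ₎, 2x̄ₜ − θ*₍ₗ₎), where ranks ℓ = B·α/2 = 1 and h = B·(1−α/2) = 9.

(2.4003, 2.7412)

Percentile endpoints at ranks 1 and 9: θ*₍1₎ = 2.4330, θ*₍9₎ = 2.7739.
Basic interval reflects these around x̄ₜ:
  lower = 2 × 2.5871 − 2.7739 = 2.4003
  upper = 2 × 2.5871 − 2.4330 = 2.7412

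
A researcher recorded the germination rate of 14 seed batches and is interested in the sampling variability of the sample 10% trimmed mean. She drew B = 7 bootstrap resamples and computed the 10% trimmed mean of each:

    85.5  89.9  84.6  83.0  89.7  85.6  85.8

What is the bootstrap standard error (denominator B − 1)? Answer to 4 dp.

Bootstrap SE is the standard deviation of the 7 replicate 10% trimmed means.
Mean of replicates: (85.5 + 89.9 + 84.6 + 83.0 + 89.7 + 85.6 + 85.8) / 7 = 604.10000 / 7 = 86.30000
Sum of squared deviations: (−0.80000)² + (+3.60000)² + (−1.70000)² + (−3.30000)² + (+3.40000)² + (−0.70000)² + (−0.50000)² = 39.68000
Variance = 39.68000 / 6 = 6.61333
SE* = √6.61333

SE* = 2.5716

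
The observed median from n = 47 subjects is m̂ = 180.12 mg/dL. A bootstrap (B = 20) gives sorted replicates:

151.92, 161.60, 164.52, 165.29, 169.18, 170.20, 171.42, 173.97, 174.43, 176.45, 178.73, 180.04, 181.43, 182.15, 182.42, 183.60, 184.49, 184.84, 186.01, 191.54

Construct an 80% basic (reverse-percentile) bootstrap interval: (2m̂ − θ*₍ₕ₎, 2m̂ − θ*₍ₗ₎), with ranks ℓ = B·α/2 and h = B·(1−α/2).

(175.40, 198.64)

Percentile endpoints at ranks 2 and 18: θ*₍2₎ = 161.60, θ*₍18₎ = 184.84.
Basic interval reflects these around m̂:
  lower = 2 × 180.12 − 184.84 = 175.40
  upper = 2 × 180.12 − 161.60 = 198.64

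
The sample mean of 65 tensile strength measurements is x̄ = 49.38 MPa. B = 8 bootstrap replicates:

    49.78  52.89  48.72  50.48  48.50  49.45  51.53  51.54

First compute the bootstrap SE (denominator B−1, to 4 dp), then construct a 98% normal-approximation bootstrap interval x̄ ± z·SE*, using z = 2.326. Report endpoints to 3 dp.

(45.810, 52.950)

Mean of replicates = 50.3612; sum of squared deviations = 16.4903; SE* = √(16.4903/7) = 1.5348
Margin = 2.326 × 1.5348 = 3.5699
Interval: 49.38 ± 3.5699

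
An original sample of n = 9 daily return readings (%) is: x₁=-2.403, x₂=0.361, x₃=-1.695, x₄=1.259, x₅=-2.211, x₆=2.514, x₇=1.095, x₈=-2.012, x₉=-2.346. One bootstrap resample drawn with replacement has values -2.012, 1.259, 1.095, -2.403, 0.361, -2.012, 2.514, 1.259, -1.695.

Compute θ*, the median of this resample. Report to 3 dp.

θ* = 0.361

Sorted: -2.403, -2.012, -2.012, -1.695, 0.361, 1.095, 1.259, 1.259, 2.514
Median = middle value = 0.361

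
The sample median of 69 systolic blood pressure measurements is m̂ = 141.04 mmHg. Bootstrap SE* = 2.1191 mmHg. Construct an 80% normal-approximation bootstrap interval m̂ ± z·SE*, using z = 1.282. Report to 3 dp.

(138.323, 143.757)

Margin = 1.282 × 2.1191 = 2.7167
Interval: 141.04 ± 2.7167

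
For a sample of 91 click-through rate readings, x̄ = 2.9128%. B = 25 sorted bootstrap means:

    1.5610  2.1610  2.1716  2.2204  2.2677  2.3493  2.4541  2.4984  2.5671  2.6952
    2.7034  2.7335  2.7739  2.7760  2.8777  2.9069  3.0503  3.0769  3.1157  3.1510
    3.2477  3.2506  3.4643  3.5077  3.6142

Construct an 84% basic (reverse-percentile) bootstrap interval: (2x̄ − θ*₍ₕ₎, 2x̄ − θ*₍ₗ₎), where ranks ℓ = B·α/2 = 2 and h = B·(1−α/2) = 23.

Percentile endpoints at ranks 2 and 23: θ*₍2₎ = 2.1610, θ*₍23₎ = 3.4643.
Basic interval reflects these around x̄:
  lower = 2 × 2.9128 − 3.4643 = 2.3613
  upper = 2 × 2.9128 − 2.1610 = 3.6646

(2.3613, 3.6646)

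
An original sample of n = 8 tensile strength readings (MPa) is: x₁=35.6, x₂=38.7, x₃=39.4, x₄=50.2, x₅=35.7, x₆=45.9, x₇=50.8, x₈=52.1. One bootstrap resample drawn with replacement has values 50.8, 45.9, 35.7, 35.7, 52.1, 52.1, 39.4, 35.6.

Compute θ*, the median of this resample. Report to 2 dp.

Sorted: 35.6, 35.7, 35.7, 39.4, 45.9, 50.8, 52.1, 52.1
Median = average of the two middle values = 42.65

θ* = 42.65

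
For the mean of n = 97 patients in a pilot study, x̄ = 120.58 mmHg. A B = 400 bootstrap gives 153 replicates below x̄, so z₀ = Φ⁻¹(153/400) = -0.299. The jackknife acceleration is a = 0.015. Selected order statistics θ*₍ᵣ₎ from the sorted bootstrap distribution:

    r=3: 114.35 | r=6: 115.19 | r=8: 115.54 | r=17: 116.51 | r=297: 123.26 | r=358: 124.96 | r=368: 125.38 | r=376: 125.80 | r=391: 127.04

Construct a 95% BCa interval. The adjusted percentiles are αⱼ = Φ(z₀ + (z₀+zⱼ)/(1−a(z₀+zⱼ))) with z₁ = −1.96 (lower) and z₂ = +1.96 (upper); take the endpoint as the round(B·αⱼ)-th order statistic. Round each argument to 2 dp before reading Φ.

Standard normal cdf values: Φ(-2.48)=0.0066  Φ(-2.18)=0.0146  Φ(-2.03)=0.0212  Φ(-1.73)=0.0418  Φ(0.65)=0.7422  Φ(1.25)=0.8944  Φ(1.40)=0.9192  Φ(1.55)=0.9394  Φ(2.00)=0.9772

(114.35, 125.38)

Lower: z₀ + z₁ = -0.299 + (-1.960) = -2.259; 1 − a(z₀+z₁) = 1 − (0.015)(-2.259) = 1.0339; argument = -0.299 + (-2.259)/1.0339 = -2.4840 → -2.48.
α₁ = Φ(-2.48) = 0.0066; rank = round(400 × 0.0066) = 3; θ*₍3₎ = 114.35.
Upper: z₀ + z₂ = 1.661; 1 − a(z₀+z₂) = 0.9751; argument = 1.4044 → 1.40; α₂ = 0.9192; rank = 368; θ*₍368₎ = 125.38.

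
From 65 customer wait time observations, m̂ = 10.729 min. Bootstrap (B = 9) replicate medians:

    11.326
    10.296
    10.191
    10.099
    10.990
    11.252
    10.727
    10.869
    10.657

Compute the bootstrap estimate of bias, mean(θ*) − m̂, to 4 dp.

bias = −0.0171

mean(θ*) = (11.326 + 10.296 + 10.191 + 10.099 + 10.990 + 11.252 + 10.727 + 10.869 + 10.657) / 9 = 10.71189
bias = 10.71189 − 10.729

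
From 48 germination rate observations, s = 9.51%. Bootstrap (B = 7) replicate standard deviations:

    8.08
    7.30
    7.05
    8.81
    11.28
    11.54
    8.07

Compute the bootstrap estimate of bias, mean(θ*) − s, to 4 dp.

bias = −0.6343

mean(θ*) = (8.08 + 7.30 + 7.05 + 8.81 + 11.28 + 11.54 + 8.07) / 7 = 8.87571
bias = 8.87571 − 9.51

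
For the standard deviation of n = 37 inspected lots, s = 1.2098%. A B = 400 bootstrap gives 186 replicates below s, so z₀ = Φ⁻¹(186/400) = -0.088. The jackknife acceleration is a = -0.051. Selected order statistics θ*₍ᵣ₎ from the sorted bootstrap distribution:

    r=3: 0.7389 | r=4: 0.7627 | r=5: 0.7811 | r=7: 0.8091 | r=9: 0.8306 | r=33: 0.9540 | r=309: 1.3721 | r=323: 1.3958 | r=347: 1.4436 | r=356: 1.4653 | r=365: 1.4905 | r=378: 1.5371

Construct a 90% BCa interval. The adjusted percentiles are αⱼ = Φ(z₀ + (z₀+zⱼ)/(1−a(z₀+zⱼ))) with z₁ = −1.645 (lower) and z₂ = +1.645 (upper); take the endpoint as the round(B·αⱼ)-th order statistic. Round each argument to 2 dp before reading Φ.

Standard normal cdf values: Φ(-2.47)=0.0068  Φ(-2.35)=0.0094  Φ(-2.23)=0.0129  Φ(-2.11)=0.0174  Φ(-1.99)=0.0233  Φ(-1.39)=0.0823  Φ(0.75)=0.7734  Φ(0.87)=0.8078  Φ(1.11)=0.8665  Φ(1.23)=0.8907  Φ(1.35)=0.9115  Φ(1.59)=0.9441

Lower: z₀ + z₁ = -0.088 + (-1.645) = -1.733; 1 − a(z₀+z₁) = 1 − (-0.051)(-1.733) = 0.9116; argument = -0.088 + (-1.733)/0.9116 = -1.9890 → -1.99.
α₁ = Φ(-1.99) = 0.0233; rank = round(400 × 0.0233) = 9; θ*₍9₎ = 0.8306.
Upper: z₀ + z₂ = 1.557; 1 − a(z₀+z₂) = 1.0794; argument = 1.3545 → 1.35; α₂ = 0.9115; rank = 365; θ*₍365₎ = 1.4905.

(0.8306, 1.4905)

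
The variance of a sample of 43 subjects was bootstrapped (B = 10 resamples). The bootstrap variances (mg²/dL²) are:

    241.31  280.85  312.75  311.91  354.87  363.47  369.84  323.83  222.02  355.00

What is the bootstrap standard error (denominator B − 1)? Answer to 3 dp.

SE* = 51.490

Bootstrap SE is the standard deviation of the 10 replicate variances.
Mean of replicates: (241.31 + 280.85 + 312.75 + 311.91 + 354.87 + 363.47 + 369.84 + 323.83 + 222.02 + 355.00) / 10 = 3135.8500 / 10 = 313.5850
Sum of squared deviations: (−72.2750)² + (−32.7350)² + (−0.8350)² + (−1.6750)² + (+41.2850)² + (+49.8850)² + (+56.2550)² + (+10.2450)² + (−91.5650)² + (+41.4150)² = 23860.6596
Variance = 23860.6596 / 9 = 2651.1844
SE* = √2651.1844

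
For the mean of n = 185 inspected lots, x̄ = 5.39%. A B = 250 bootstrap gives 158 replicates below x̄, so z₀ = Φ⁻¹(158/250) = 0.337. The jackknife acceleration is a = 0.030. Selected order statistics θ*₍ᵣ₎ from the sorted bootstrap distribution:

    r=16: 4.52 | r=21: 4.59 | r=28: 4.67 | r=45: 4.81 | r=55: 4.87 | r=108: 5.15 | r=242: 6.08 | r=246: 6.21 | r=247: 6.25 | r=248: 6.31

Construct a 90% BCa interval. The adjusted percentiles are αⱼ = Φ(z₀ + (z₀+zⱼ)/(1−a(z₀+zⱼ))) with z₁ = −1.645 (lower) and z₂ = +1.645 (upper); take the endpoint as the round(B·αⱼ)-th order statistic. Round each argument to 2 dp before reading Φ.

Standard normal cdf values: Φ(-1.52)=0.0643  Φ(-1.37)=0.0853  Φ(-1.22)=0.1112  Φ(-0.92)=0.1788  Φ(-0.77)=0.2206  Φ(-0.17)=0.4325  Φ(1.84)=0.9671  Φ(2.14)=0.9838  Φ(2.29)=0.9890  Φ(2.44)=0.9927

Lower: z₀ + z₁ = 0.337 + (-1.645) = -1.308; 1 − a(z₀+z₁) = 1 − (0.030)(-1.308) = 1.0392; argument = 0.337 + (-1.308)/1.0392 = -0.9216 → -0.92.
α₁ = Φ(-0.92) = 0.1788; rank = round(250 × 0.1788) = 45; θ*₍45₎ = 4.81.
Upper: z₀ + z₂ = 1.982; 1 − a(z₀+z₂) = 0.9405; argument = 2.4443 → 2.44; α₂ = 0.9927; rank = 248; θ*₍248₎ = 6.31.

(4.81, 6.31)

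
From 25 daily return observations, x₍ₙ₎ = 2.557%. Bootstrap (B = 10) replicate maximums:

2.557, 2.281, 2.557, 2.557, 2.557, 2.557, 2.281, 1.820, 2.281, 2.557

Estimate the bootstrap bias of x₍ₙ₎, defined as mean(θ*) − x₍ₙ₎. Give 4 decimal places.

bias = −0.1565

mean(θ*) = (2.557 + 2.281 + 2.557 + 2.557 + 2.557 + 2.557 + 2.281 + 1.820 + 2.281 + 2.557) / 10 = 2.40050
bias = 2.40050 − 2.557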